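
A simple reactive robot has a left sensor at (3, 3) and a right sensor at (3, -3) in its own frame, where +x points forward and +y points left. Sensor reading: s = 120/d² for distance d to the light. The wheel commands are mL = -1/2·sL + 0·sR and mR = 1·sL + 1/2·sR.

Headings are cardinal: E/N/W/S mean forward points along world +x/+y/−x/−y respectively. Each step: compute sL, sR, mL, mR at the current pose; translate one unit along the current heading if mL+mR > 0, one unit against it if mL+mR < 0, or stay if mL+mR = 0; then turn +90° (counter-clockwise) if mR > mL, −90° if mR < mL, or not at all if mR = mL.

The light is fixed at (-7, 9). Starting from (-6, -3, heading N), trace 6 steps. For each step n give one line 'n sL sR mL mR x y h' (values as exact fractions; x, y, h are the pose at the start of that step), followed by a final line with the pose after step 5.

0 24/17 120/97 -12/17 3348/1649 -6 -3 N
1 3/5 30/17 -3/10 126/85 -6 -2 W
2 24/41 24/41 -12/41 36/41 -7 -2 S
3 4/3 20/39 -2/3 62/39 -7 -3 E
4 24/17 120/97 -12/17 3348/1649 -6 -3 N
5 3/5 30/17 -3/10 126/85 -6 -2 W
final -7 -2 S

n=0: pose=(-6,-3,N); sL=24/17, sR=120/97; mL=-12/17, mR=3348/1649; mL+mR=2184/1649 → advance +1; mR−mL=4512/1649 → turn +1·90°
n=1: pose=(-6,-2,W); sL=3/5, sR=30/17; mL=-3/10, mR=126/85; mL+mR=201/170 → advance +1; mR−mL=303/170 → turn +1·90°
n=2: pose=(-7,-2,S); sL=24/41, sR=24/41; mL=-12/41, mR=36/41; mL+mR=24/41 → advance +1; mR−mL=48/41 → turn +1·90°
n=3: pose=(-7,-3,E); sL=4/3, sR=20/39; mL=-2/3, mR=62/39; mL+mR=12/13 → advance +1; mR−mL=88/39 → turn +1·90°
n=4: pose=(-6,-3,N); sL=24/17, sR=120/97; mL=-12/17, mR=3348/1649; mL+mR=2184/1649 → advance +1; mR−mL=4512/1649 → turn +1·90°
n=5: pose=(-6,-2,W); sL=3/5, sR=30/17; mL=-3/10, mR=126/85; mL+mR=201/170 → advance +1; mR−mL=303/170 → turn +1·90°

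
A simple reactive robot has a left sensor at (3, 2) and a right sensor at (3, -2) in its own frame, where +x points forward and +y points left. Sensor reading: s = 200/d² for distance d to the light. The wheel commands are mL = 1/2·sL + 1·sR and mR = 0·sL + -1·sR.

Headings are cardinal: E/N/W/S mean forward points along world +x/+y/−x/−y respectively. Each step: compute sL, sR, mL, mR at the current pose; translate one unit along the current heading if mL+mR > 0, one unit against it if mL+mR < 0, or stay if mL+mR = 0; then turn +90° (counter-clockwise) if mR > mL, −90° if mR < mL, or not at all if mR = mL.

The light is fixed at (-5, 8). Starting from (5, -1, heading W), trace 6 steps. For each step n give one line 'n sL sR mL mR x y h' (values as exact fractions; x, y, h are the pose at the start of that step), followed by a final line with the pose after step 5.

n=0: pose=(5,-1,W); sL=20/17, sR=100/49; mL=2190/833, mR=-100/49; mL+mR=10/17 → advance +1; mR−mL=-3890/833 → turn -1·90°
n=1: pose=(4,-1,N); sL=40/17, sR=200/157; mL=6540/2669, mR=-200/157; mL+mR=20/17 → advance +1; mR−mL=-9940/2669 → turn -1·90°
n=2: pose=(4,0,E); sL=10/9, sR=50/61; mL=755/549, mR=-50/61; mL+mR=5/9 → advance +1; mR−mL=-1205/549 → turn -1·90°
n=3: pose=(5,0,S); sL=40/53, sR=40/37; mL=2860/1961, mR=-40/37; mL+mR=20/53 → advance +1; mR−mL=-4980/1961 → turn -1·90°
n=4: pose=(5,-1,W); sL=20/17, sR=100/49; mL=2190/833, mR=-100/49; mL+mR=10/17 → advance +1; mR−mL=-3890/833 → turn -1·90°
n=5: pose=(4,-1,N); sL=40/17, sR=200/157; mL=6540/2669, mR=-200/157; mL+mR=20/17 → advance +1; mR−mL=-9940/2669 → turn -1·90°

0 20/17 100/49 2190/833 -100/49 5 -1 W
1 40/17 200/157 6540/2669 -200/157 4 -1 N
2 10/9 50/61 755/549 -50/61 4 0 E
3 40/53 40/37 2860/1961 -40/37 5 0 S
4 20/17 100/49 2190/833 -100/49 5 -1 W
5 40/17 200/157 6540/2669 -200/157 4 -1 N
final 4 0 E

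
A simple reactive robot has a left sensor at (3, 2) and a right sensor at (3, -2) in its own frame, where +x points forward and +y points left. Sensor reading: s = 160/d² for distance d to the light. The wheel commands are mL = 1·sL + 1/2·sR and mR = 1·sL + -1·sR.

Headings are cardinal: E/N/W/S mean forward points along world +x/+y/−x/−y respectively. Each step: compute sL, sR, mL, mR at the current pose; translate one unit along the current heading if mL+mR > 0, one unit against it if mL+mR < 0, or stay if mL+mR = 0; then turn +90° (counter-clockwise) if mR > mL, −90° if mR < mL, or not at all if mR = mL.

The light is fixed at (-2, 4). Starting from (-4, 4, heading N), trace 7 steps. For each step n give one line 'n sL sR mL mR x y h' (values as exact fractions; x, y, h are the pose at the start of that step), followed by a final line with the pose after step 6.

n=0: pose=(-4,4,N); sL=32/5, sR=160/9; mL=688/45, mR=-512/45; mL+mR=176/45 → advance +1; mR−mL=-80/3 → turn -1·90°
n=1: pose=(-4,5,E); sL=16, sR=80; mL=56, mR=-64; mL+mR=-8 → advance -1; mR−mL=-120 → turn -1·90°
n=2: pose=(-5,5,S); sL=32, sR=160/29; mL=1008/29, mR=768/29; mL+mR=1776/29 → advance +1; mR−mL=-240/29 → turn -1·90°
n=3: pose=(-5,4,W); sL=4, sR=4; mL=6, mR=0; mL+mR=6 → advance +1; mR−mL=-6 → turn -1·90°
n=4: pose=(-6,4,N); sL=32/9, sR=160/13; mL=1136/117, mR=-1024/117; mL+mR=112/117 → advance +1; mR−mL=-240/13 → turn -1·90°
n=5: pose=(-6,5,E); sL=16, sR=80; mL=56, mR=-64; mL+mR=-8 → advance -1; mR−mL=-120 → turn -1·90°
n=6: pose=(-7,5,S); sL=160/13, sR=160/53; mL=9520/689, mR=6400/689; mL+mR=15920/689 → advance +1; mR−mL=-240/53 → turn -1·90°

0 32/5 160/9 688/45 -512/45 -4 4 N
1 16 80 56 -64 -4 5 E
2 32 160/29 1008/29 768/29 -5 5 S
3 4 4 6 0 -5 4 W
4 32/9 160/13 1136/117 -1024/117 -6 4 N
5 16 80 56 -64 -6 5 E
6 160/13 160/53 9520/689 6400/689 -7 5 S
final -7 4 W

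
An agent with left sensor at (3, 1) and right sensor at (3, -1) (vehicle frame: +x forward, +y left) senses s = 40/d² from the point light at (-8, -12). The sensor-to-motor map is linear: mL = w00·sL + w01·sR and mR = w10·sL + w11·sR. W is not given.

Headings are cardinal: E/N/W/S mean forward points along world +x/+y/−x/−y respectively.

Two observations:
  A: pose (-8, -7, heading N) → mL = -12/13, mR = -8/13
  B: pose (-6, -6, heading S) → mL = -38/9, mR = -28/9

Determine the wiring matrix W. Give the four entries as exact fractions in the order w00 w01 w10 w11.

-1 -1/2 -1/2 -1/2

obs A: pose=(-8,-7,N) → sL=8/13, sR=8/13, mL=-12/13, mR=-8/13
obs B: pose=(-6,-6,S) → sL=20/9, sR=4, mL=-38/9, mR=-28/9
sensor matrix S = [[8/13, 8/13], [20/9, 4]]; det S = 128/117
solve [mL_A; mL_B] = S·[w00; w01] and [mR_A; mR_B] = S·[w10; w11]:
  w00 = -1, w01 = -1/2, w10 = -1/2, w11 = -1/2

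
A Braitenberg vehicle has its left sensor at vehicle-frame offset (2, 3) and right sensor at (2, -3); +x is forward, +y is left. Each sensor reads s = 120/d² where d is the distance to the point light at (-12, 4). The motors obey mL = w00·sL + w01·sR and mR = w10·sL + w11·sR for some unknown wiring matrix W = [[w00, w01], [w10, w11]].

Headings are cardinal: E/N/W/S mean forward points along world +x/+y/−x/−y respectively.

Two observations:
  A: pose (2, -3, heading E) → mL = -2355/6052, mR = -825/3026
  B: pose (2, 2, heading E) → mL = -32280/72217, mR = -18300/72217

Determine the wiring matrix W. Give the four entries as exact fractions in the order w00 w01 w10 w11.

-1/2 -1/2 -1 1/2

obs A: pose=(2,-3,E) → sL=15/34, sR=30/89, mL=-2355/6052, mR=-825/3026
obs B: pose=(2,2,E) → sL=120/257, sR=120/281, mL=-32280/72217, mR=-18300/72217
sensor matrix S = [[15/34, 30/89], [120/257, 120/281]]; det S = 3388500/109264321
solve [mL_A; mL_B] = S·[w00; w01] and [mR_A; mR_B] = S·[w10; w11]:
  w00 = -1/2, w01 = -1/2, w10 = -1, w11 = 1/2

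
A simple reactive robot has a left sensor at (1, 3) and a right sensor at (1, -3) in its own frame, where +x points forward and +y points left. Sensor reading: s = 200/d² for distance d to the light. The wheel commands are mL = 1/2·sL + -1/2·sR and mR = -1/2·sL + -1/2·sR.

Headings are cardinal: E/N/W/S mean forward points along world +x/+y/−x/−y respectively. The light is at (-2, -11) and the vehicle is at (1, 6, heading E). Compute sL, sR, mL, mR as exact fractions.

left sensor world pos  = (2, 9); dL² = 416
right sensor world pos = (2, 3); dR² = 212
sL = 200/416 = 25/52
sR = 200/212 = 50/53
mL = 1/2·sL + -1/2·sR = -1275/5512
mR = -1/2·sL + -1/2·sR = -3925/5512

25/52 50/53 -1275/5512 -3925/5512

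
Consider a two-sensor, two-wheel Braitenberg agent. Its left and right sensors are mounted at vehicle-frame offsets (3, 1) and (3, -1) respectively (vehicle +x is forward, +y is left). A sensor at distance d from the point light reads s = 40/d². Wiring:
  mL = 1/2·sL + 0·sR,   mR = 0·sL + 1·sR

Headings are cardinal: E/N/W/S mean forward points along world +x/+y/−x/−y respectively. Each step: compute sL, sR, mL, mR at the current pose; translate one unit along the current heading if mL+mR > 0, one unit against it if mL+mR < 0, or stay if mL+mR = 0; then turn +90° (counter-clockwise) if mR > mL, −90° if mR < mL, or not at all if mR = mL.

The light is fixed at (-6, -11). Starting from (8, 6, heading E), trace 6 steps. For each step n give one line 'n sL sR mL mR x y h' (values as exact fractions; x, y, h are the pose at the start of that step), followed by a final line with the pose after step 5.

0 40/613 8/109 20/613 8/109 8 6 E
1 10/149 5/82 5/149 5/82 9 6 N
2 40/433 8/101 20/433 8/101 9 7 W
3 4/45 20/197 2/45 20/197 8 7 S
4 40/613 8/109 20/613 8/109 8 6 E
5 10/149 5/82 5/149 5/82 9 6 N
final 9 7 W

n=0: pose=(8,6,E); sL=40/613, sR=8/109; mL=20/613, mR=8/109; mL+mR=7084/66817 → advance +1; mR−mL=2724/66817 → turn +1·90°
n=1: pose=(9,6,N); sL=10/149, sR=5/82; mL=5/149, mR=5/82; mL+mR=1155/12218 → advance +1; mR−mL=335/12218 → turn +1·90°
n=2: pose=(9,7,W); sL=40/433, sR=8/101; mL=20/433, mR=8/101; mL+mR=5484/43733 → advance +1; mR−mL=1444/43733 → turn +1·90°
n=3: pose=(8,7,S); sL=4/45, sR=20/197; mL=2/45, mR=20/197; mL+mR=1294/8865 → advance +1; mR−mL=506/8865 → turn +1·90°
n=4: pose=(8,6,E); sL=40/613, sR=8/109; mL=20/613, mR=8/109; mL+mR=7084/66817 → advance +1; mR−mL=2724/66817 → turn +1·90°
n=5: pose=(9,6,N); sL=10/149, sR=5/82; mL=5/149, mR=5/82; mL+mR=1155/12218 → advance +1; mR−mL=335/12218 → turn +1·90°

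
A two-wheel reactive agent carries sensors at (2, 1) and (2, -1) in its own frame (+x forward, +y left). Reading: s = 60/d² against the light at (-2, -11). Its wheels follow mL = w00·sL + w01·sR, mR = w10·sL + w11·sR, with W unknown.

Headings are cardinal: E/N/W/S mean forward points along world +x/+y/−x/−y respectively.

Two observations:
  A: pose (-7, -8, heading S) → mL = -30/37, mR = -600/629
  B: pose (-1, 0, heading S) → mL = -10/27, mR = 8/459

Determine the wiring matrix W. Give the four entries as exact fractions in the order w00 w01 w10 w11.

0 -1/2 -1/2 1/2

obs A: pose=(-7,-8,S) → sL=60/17, sR=60/37, mL=-30/37, mR=-600/629
obs B: pose=(-1,0,S) → sL=12/17, sR=20/27, mL=-10/27, mR=8/459
sensor matrix S = [[60/17, 60/37], [12/17, 20/27]]; det S = 8320/5661
solve [mL_A; mL_B] = S·[w00; w01] and [mR_A; mR_B] = S·[w10; w11]:
  w00 = 0, w01 = -1/2, w10 = -1/2, w11 = 1/2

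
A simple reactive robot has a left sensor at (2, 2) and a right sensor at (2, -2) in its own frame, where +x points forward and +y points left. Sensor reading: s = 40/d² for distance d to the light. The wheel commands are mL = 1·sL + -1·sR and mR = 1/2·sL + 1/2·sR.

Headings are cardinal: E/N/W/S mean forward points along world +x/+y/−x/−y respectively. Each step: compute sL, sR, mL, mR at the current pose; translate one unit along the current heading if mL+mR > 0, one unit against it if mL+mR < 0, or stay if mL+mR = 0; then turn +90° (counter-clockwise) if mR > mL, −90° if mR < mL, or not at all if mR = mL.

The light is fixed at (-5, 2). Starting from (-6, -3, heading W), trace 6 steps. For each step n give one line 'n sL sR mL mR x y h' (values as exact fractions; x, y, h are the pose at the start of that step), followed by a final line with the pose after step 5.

0 20/29 20/9 -400/261 380/261 -6 -3 W
1 40/53 40/53 0 40/53 -5 -3 S
2 2 10/17 24/17 22/17 -5 -4 E
3 40/73 8/13 -64/949 552/949 -4 -4 S
4 20/17 4/9 112/153 124/153 -4 -5 E
5 8/5 40/41 128/205 264/205 -3 -5 N
final -3 -4 W

n=0: pose=(-6,-3,W); sL=20/29, sR=20/9; mL=-400/261, mR=380/261; mL+mR=-20/261 → advance -1; mR−mL=260/87 → turn +1·90°
n=1: pose=(-5,-3,S); sL=40/53, sR=40/53; mL=0, mR=40/53; mL+mR=40/53 → advance +1; mR−mL=40/53 → turn +1·90°
n=2: pose=(-5,-4,E); sL=2, sR=10/17; mL=24/17, mR=22/17; mL+mR=46/17 → advance +1; mR−mL=-2/17 → turn -1·90°
n=3: pose=(-4,-4,S); sL=40/73, sR=8/13; mL=-64/949, mR=552/949; mL+mR=488/949 → advance +1; mR−mL=616/949 → turn +1·90°
n=4: pose=(-4,-5,E); sL=20/17, sR=4/9; mL=112/153, mR=124/153; mL+mR=236/153 → advance +1; mR−mL=4/51 → turn +1·90°
n=5: pose=(-3,-5,N); sL=8/5, sR=40/41; mL=128/205, mR=264/205; mL+mR=392/205 → advance +1; mR−mL=136/205 → turn +1·90°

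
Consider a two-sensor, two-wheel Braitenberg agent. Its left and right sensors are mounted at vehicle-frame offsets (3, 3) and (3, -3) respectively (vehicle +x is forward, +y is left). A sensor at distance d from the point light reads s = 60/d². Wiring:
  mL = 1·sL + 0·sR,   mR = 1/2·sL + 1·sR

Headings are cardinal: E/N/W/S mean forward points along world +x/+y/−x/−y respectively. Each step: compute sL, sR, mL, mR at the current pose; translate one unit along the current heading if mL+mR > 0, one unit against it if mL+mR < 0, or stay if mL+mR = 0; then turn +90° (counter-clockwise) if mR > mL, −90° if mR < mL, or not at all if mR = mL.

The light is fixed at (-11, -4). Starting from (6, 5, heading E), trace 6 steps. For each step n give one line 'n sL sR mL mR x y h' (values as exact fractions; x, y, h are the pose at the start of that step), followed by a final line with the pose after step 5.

n=0: pose=(6,5,E); sL=15/136, sR=15/109; mL=15/136, mR=5715/29648; mL+mR=8985/29648 → advance +1; mR−mL=2445/29648 → turn +1·90°
n=1: pose=(7,5,N); sL=20/123, sR=4/39; mL=20/123, mR=98/533; mL+mR=554/1599 → advance +1; mR−mL=34/1599 → turn +1·90°
n=2: pose=(7,6,W); sL=30/137, sR=30/197; mL=30/137, mR=7065/26989; mL+mR=12975/26989 → advance +1; mR−mL=1155/26989 → turn +1·90°
n=3: pose=(6,6,S); sL=60/449, sR=12/49; mL=60/449, mR=6858/22001; mL+mR=9798/22001 → advance +1; mR−mL=3918/22001 → turn +1·90°
n=4: pose=(6,5,E); sL=15/136, sR=15/109; mL=15/136, mR=5715/29648; mL+mR=8985/29648 → advance +1; mR−mL=2445/29648 → turn +1·90°
n=5: pose=(7,5,N); sL=20/123, sR=4/39; mL=20/123, mR=98/533; mL+mR=554/1599 → advance +1; mR−mL=34/1599 → turn +1·90°

0 15/136 15/109 15/136 5715/29648 6 5 E
1 20/123 4/39 20/123 98/533 7 5 N
2 30/137 30/197 30/137 7065/26989 7 6 W
3 60/449 12/49 60/449 6858/22001 6 6 S
4 15/136 15/109 15/136 5715/29648 6 5 E
5 20/123 4/39 20/123 98/533 7 5 N
final 7 6 W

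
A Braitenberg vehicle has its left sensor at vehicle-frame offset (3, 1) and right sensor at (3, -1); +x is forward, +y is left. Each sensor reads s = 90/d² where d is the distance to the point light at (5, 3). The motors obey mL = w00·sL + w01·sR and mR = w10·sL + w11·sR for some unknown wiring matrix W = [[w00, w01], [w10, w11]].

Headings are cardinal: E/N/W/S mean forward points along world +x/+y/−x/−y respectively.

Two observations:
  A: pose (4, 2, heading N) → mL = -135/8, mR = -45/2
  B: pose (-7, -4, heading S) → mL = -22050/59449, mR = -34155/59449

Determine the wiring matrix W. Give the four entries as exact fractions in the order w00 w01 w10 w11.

-1/2 -1/2 -1 -1/2

obs A: pose=(4,2,N) → sL=45/4, sR=45/2, mL=-135/8, mR=-45/2
obs B: pose=(-7,-4,S) → sL=90/221, sR=90/269, mL=-22050/59449, mR=-34155/59449
sensor matrix S = [[45/4, 45/2], [90/221, 90/269]]; det S = -641925/118898
solve [mL_A; mL_B] = S·[w00; w01] and [mR_A; mR_B] = S·[w10; w11]:
  w00 = -1/2, w01 = -1/2, w10 = -1, w11 = -1/2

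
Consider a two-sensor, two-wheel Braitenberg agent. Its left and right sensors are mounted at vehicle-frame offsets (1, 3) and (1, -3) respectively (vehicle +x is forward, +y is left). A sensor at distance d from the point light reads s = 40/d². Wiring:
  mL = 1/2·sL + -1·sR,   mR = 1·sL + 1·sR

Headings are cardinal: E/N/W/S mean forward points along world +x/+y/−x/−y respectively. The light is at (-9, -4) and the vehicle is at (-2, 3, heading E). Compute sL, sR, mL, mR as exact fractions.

left sensor world pos  = (-1, 6); dL² = 164
right sensor world pos = (-1, 0); dR² = 80
sL = 40/164 = 10/41
sR = 40/80 = 1/2
mL = 1/2·sL + -1·sR = -31/82
mR = 1·sL + 1·sR = 61/82

10/41 1/2 -31/82 61/82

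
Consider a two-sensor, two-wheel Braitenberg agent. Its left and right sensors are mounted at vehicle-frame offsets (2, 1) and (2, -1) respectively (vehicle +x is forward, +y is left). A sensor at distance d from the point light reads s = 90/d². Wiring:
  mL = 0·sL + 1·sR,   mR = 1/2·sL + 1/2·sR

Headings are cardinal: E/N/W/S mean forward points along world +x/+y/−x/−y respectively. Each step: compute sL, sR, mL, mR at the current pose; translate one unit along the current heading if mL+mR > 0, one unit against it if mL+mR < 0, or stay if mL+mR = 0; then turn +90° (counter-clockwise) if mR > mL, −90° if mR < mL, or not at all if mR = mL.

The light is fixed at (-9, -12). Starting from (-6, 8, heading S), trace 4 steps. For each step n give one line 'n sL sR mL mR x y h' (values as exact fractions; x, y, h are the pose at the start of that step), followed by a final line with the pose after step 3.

0 9/34 45/164 45/164 1503/5576 -6 8 S
1 18/65 90/401 90/401 6534/26065 -6 7 W
2 45/149 9/29 9/29 1323/4321 -7 7 S
3 90/289 90/361 90/361 29250/104329 -7 6 W
final -8 6 S

n=0: pose=(-6,8,S); sL=9/34, sR=45/164; mL=45/164, mR=1503/5576; mL+mR=3033/5576 → advance +1; mR−mL=-27/5576 → turn -1·90°
n=1: pose=(-6,7,W); sL=18/65, sR=90/401; mL=90/401, mR=6534/26065; mL+mR=12384/26065 → advance +1; mR−mL=684/26065 → turn +1·90°
n=2: pose=(-7,7,S); sL=45/149, sR=9/29; mL=9/29, mR=1323/4321; mL+mR=2664/4321 → advance +1; mR−mL=-18/4321 → turn -1·90°
n=3: pose=(-7,6,W); sL=90/289, sR=90/361; mL=90/361, mR=29250/104329; mL+mR=55260/104329 → advance +1; mR−mL=3240/104329 → turn +1·90°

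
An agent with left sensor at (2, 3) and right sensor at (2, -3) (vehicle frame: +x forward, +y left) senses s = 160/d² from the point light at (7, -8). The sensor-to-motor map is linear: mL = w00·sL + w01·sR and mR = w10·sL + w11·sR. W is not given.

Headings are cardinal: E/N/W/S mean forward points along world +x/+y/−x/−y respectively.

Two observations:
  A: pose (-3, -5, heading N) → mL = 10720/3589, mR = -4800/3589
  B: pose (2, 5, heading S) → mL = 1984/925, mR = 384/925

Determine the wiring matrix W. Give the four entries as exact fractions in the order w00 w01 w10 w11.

obs A: pose=(-3,-5,N) → sL=80/97, sR=80/37, mL=10720/3589, mR=-4800/3589
obs B: pose=(2,5,S) → sL=32/25, sR=32/37, mL=1984/925, mR=384/925
sensor matrix S = [[80/97, 80/37], [32/25, 32/37]]; det S = -36864/17945
solve [mL_A; mL_B] = S·[w00; w01] and [mR_A; mR_B] = S·[w10; w11]:
  w00 = 1, w01 = 1, w10 = 1, w11 = -1

1 1 1 -1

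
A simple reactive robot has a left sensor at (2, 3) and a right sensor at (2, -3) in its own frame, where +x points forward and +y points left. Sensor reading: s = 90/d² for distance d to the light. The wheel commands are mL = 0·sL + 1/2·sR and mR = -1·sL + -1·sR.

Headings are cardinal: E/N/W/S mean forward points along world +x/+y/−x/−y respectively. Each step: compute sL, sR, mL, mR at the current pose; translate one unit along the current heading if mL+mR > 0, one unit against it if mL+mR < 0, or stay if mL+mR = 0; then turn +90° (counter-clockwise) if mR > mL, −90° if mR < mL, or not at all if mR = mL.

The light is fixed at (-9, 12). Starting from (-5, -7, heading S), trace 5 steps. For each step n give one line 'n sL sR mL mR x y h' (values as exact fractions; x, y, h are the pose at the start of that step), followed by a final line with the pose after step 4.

0 9/49 45/221 45/442 -4194/10829 -5 -7 S
1 18/89 90/229 45/229 -12132/20381 -5 -6 W
2 9/26 9/32 9/64 -261/416 -4 -6 N
3 18/61 90/533 45/533 -15084/32513 -4 -7 E
4 9/49 45/221 45/442 -4194/10829 -5 -7 S
final -5 -6 W

n=0: pose=(-5,-7,S); sL=9/49, sR=45/221; mL=45/442, mR=-4194/10829; mL+mR=-6183/21658 → advance -1; mR−mL=-10593/21658 → turn -1·90°
n=1: pose=(-5,-6,W); sL=18/89, sR=90/229; mL=45/229, mR=-12132/20381; mL+mR=-8127/20381 → advance -1; mR−mL=-16137/20381 → turn -1·90°
n=2: pose=(-4,-6,N); sL=9/26, sR=9/32; mL=9/64, mR=-261/416; mL+mR=-405/832 → advance -1; mR−mL=-639/832 → turn -1·90°
n=3: pose=(-4,-7,E); sL=18/61, sR=90/533; mL=45/533, mR=-15084/32513; mL+mR=-12339/32513 → advance -1; mR−mL=-17829/32513 → turn -1·90°
n=4: pose=(-5,-7,S); sL=9/49, sR=45/221; mL=45/442, mR=-4194/10829; mL+mR=-6183/21658 → advance -1; mR−mL=-10593/21658 → turn -1·90°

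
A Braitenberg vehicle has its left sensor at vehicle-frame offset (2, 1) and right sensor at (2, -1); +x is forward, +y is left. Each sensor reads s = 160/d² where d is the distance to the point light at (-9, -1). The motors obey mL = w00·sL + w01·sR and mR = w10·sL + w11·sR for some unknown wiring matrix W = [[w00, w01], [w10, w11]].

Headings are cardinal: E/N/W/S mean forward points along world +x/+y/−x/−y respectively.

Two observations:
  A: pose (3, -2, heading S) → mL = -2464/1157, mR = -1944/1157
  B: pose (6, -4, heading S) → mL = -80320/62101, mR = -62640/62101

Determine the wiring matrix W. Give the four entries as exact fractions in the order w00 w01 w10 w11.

-1 -1 -1/2 -1

obs A: pose=(3,-2,S) → sL=80/89, sR=16/13, mL=-2464/1157, mR=-1944/1157
obs B: pose=(6,-4,S) → sL=160/281, sR=160/221, mL=-80320/62101, mR=-62640/62101
sensor matrix S = [[80/89, 16/13], [160/281, 160/221]]; det S = -276480/5526989
solve [mL_A; mL_B] = S·[w00; w01] and [mR_A; mR_B] = S·[w10; w11]:
  w00 = -1, w01 = -1, w10 = -1/2, w11 = -1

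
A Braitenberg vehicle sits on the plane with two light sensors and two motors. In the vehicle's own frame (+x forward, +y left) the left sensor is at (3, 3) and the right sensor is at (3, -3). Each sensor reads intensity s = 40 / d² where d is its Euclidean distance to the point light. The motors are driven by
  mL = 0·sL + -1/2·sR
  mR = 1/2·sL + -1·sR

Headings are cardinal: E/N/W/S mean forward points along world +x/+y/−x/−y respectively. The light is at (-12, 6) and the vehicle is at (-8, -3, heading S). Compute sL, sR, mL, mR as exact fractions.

40/193 8/29 -4/29 -964/5597

left sensor world pos  = (-5, -6); dL² = 193
right sensor world pos = (-11, -6); dR² = 145
sL = 40/193 = 40/193
sR = 40/145 = 8/29
mL = 0·sL + -1/2·sR = -4/29
mR = 1/2·sL + -1·sR = -964/5597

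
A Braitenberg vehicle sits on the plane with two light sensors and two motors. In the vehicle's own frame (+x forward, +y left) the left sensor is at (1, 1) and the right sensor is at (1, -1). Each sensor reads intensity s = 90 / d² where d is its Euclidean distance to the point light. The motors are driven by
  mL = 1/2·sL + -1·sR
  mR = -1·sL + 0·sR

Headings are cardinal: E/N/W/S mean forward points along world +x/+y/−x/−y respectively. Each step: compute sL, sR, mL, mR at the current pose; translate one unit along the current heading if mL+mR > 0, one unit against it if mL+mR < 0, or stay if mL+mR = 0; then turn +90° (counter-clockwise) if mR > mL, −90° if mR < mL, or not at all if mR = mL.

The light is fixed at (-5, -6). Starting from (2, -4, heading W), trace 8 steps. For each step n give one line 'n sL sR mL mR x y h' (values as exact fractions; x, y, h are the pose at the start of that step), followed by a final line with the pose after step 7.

0 90/37 2 -29/37 -90/37 2 -4 W
1 45/29 1 -13/58 -45/29 3 -4 N
2 18/17 10/9 -89/153 -18/17 3 -5 E
3 45/32 5/2 -115/64 -45/32 2 -5 S
4 90/73 18/13 -729/949 -90/73 2 -4 E
5 9/5 45/13 -333/130 -9/5 1 -4 S
6 18/13 90/53 -693/689 -18/13 1 -3 E
7 9/4 9/2 -27/8 -9/4 0 -3 S
final 0 -2 E

n=0: pose=(2,-4,W); sL=90/37, sR=2; mL=-29/37, mR=-90/37; mL+mR=-119/37 → advance -1; mR−mL=-61/37 → turn -1·90°
n=1: pose=(3,-4,N); sL=45/29, sR=1; mL=-13/58, mR=-45/29; mL+mR=-103/58 → advance -1; mR−mL=-77/58 → turn -1·90°
n=2: pose=(3,-5,E); sL=18/17, sR=10/9; mL=-89/153, mR=-18/17; mL+mR=-251/153 → advance -1; mR−mL=-73/153 → turn -1·90°
n=3: pose=(2,-5,S); sL=45/32, sR=5/2; mL=-115/64, mR=-45/32; mL+mR=-205/64 → advance -1; mR−mL=25/64 → turn +1·90°
n=4: pose=(2,-4,E); sL=90/73, sR=18/13; mL=-729/949, mR=-90/73; mL+mR=-1899/949 → advance -1; mR−mL=-441/949 → turn -1·90°
n=5: pose=(1,-4,S); sL=9/5, sR=45/13; mL=-333/130, mR=-9/5; mL+mR=-567/130 → advance -1; mR−mL=99/130 → turn +1·90°
n=6: pose=(1,-3,E); sL=18/13, sR=90/53; mL=-693/689, mR=-18/13; mL+mR=-1647/689 → advance -1; mR−mL=-261/689 → turn -1·90°
n=7: pose=(0,-3,S); sL=9/4, sR=9/2; mL=-27/8, mR=-9/4; mL+mR=-45/8 → advance -1; mR−mL=9/8 → turn +1·90°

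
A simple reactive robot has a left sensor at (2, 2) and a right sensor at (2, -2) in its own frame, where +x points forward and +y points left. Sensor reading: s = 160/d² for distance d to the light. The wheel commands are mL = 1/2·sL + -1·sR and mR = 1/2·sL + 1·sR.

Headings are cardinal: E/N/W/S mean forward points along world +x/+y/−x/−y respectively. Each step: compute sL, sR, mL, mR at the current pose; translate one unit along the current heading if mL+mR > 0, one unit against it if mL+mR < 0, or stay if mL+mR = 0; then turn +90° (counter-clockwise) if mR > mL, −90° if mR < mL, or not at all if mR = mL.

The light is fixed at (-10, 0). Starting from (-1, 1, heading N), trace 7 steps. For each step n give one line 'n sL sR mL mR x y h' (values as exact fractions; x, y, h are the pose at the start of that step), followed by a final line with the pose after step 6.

0 80/29 16/13 56/377 984/377 -1 1 N
1 160/49 32/13 -528/637 2608/637 -1 2 W
2 8/5 40/9 -164/45 236/45 -2 2 S
3 160/109 160/101 -9360/11009 25520/11009 -2 1 E
4 80/29 16/13 56/377 984/377 -1 1 N
5 160/49 32/13 -528/637 2608/637 -1 2 W
6 8/5 40/9 -164/45 236/45 -2 2 S
final -2 1 E

n=0: pose=(-1,1,N); sL=80/29, sR=16/13; mL=56/377, mR=984/377; mL+mR=80/29 → advance +1; mR−mL=32/13 → turn +1·90°
n=1: pose=(-1,2,W); sL=160/49, sR=32/13; mL=-528/637, mR=2608/637; mL+mR=160/49 → advance +1; mR−mL=64/13 → turn +1·90°
n=2: pose=(-2,2,S); sL=8/5, sR=40/9; mL=-164/45, mR=236/45; mL+mR=8/5 → advance +1; mR−mL=80/9 → turn +1·90°
n=3: pose=(-2,1,E); sL=160/109, sR=160/101; mL=-9360/11009, mR=25520/11009; mL+mR=160/109 → advance +1; mR−mL=320/101 → turn +1·90°
n=4: pose=(-1,1,N); sL=80/29, sR=16/13; mL=56/377, mR=984/377; mL+mR=80/29 → advance +1; mR−mL=32/13 → turn +1·90°
n=5: pose=(-1,2,W); sL=160/49, sR=32/13; mL=-528/637, mR=2608/637; mL+mR=160/49 → advance +1; mR−mL=64/13 → turn +1·90°
n=6: pose=(-2,2,S); sL=8/5, sR=40/9; mL=-164/45, mR=236/45; mL+mR=8/5 → advance +1; mR−mL=80/9 → turn +1·90°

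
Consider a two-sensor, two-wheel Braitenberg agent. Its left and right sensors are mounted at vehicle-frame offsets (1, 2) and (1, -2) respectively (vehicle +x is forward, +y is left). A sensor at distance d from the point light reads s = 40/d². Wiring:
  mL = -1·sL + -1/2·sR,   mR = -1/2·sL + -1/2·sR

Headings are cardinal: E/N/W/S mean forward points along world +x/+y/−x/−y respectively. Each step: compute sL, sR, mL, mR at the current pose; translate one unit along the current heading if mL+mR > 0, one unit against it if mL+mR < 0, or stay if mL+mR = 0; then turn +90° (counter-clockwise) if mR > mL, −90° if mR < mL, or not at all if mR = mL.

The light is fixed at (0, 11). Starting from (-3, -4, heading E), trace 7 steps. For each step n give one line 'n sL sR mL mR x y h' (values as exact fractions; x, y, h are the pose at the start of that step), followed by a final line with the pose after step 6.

0 40/173 40/293 -15180/50689 -9320/50689 -3 -4 E
1 5/29 1/5 -79/290 -27/145 -4 -4 N
2 40/349 40/221 -15820/77129 -11400/77129 -4 -5 W
3 4/29 20/157 -918/4553 -604/4553 -3 -5 S
4 40/173 40/293 -15180/50689 -9320/50689 -3 -4 E
5 5/29 1/5 -79/290 -27/145 -4 -4 N
6 40/349 40/221 -15820/77129 -11400/77129 -4 -5 W
final -3 -5 S

n=0: pose=(-3,-4,E); sL=40/173, sR=40/293; mL=-15180/50689, mR=-9320/50689; mL+mR=-24500/50689 → advance -1; mR−mL=20/173 → turn +1·90°
n=1: pose=(-4,-4,N); sL=5/29, sR=1/5; mL=-79/290, mR=-27/145; mL+mR=-133/290 → advance -1; mR−mL=5/58 → turn +1·90°
n=2: pose=(-4,-5,W); sL=40/349, sR=40/221; mL=-15820/77129, mR=-11400/77129; mL+mR=-27220/77129 → advance -1; mR−mL=20/349 → turn +1·90°
n=3: pose=(-3,-5,S); sL=4/29, sR=20/157; mL=-918/4553, mR=-604/4553; mL+mR=-1522/4553 → advance -1; mR−mL=2/29 → turn +1·90°
n=4: pose=(-3,-4,E); sL=40/173, sR=40/293; mL=-15180/50689, mR=-9320/50689; mL+mR=-24500/50689 → advance -1; mR−mL=20/173 → turn +1·90°
n=5: pose=(-4,-4,N); sL=5/29, sR=1/5; mL=-79/290, mR=-27/145; mL+mR=-133/290 → advance -1; mR−mL=5/58 → turn +1·90°
n=6: pose=(-4,-5,W); sL=40/349, sR=40/221; mL=-15820/77129, mR=-11400/77129; mL+mR=-27220/77129 → advance -1; mR−mL=20/349 → turn +1·90°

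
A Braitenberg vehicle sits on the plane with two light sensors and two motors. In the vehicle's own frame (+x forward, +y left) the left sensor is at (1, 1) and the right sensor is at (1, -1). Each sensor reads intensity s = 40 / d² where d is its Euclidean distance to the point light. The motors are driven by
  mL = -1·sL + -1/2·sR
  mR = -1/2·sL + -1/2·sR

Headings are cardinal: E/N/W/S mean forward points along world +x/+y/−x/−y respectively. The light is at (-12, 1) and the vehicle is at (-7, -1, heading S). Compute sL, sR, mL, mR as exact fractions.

left sensor world pos  = (-6, -2); dL² = 45
right sensor world pos = (-8, -2); dR² = 25
sL = 40/45 = 8/9
sR = 40/25 = 8/5
mL = -1·sL + -1/2·sR = -76/45
mR = -1/2·sL + -1/2·sR = -56/45

8/9 8/5 -76/45 -56/45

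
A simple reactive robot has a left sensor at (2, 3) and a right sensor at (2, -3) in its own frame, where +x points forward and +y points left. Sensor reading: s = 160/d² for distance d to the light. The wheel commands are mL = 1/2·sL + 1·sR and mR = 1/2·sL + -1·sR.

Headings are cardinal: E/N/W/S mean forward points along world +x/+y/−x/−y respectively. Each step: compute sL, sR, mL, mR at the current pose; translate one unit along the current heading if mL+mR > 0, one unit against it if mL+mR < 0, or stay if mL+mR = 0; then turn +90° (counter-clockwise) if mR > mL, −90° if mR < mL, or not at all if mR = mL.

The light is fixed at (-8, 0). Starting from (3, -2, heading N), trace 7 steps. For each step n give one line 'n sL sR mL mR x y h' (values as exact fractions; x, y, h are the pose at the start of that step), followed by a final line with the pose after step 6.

n=0: pose=(3,-2,N); sL=5/2, sR=40/49; mL=405/196, mR=85/196; mL+mR=5/2 → advance +1; mR−mL=-80/49 → turn -1·90°
n=1: pose=(3,-1,E); sL=160/173, sR=32/37; mL=8496/6401, mR=-2576/6401; mL+mR=160/173 → advance +1; mR−mL=-64/37 → turn -1·90°
n=2: pose=(4,-1,S); sL=80/117, sR=16/9; mL=248/117, mR=-56/39; mL+mR=80/117 → advance +1; mR−mL=-32/9 → turn -1·90°
n=3: pose=(4,-2,W); sL=32/25, sR=160/101; mL=5616/2525, mR=-2384/2525; mL+mR=32/25 → advance +1; mR−mL=-320/101 → turn -1·90°
n=4: pose=(3,-2,N); sL=5/2, sR=40/49; mL=405/196, mR=85/196; mL+mR=5/2 → advance +1; mR−mL=-80/49 → turn -1·90°
n=5: pose=(3,-1,E); sL=160/173, sR=32/37; mL=8496/6401, mR=-2576/6401; mL+mR=160/173 → advance +1; mR−mL=-64/37 → turn -1·90°
n=6: pose=(4,-1,S); sL=80/117, sR=16/9; mL=248/117, mR=-56/39; mL+mR=80/117 → advance +1; mR−mL=-32/9 → turn -1·90°

0 5/2 40/49 405/196 85/196 3 -2 N
1 160/173 32/37 8496/6401 -2576/6401 3 -1 E
2 80/117 16/9 248/117 -56/39 4 -1 S
3 32/25 160/101 5616/2525 -2384/2525 4 -2 W
4 5/2 40/49 405/196 85/196 3 -2 N
5 160/173 32/37 8496/6401 -2576/6401 3 -1 E
6 80/117 16/9 248/117 -56/39 4 -1 S
final 4 -2 W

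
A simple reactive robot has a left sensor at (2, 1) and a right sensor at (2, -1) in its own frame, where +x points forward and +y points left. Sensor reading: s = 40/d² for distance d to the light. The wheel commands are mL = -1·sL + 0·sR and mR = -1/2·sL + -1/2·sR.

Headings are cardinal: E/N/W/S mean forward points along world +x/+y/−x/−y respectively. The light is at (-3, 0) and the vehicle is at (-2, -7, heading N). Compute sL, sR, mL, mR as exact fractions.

left sensor world pos  = (-3, -5); dL² = 25
right sensor world pos = (-1, -5); dR² = 29
sL = 40/25 = 8/5
sR = 40/29 = 40/29
mL = -1·sL + 0·sR = -8/5
mR = -1/2·sL + -1/2·sR = -216/145

8/5 40/29 -8/5 -216/145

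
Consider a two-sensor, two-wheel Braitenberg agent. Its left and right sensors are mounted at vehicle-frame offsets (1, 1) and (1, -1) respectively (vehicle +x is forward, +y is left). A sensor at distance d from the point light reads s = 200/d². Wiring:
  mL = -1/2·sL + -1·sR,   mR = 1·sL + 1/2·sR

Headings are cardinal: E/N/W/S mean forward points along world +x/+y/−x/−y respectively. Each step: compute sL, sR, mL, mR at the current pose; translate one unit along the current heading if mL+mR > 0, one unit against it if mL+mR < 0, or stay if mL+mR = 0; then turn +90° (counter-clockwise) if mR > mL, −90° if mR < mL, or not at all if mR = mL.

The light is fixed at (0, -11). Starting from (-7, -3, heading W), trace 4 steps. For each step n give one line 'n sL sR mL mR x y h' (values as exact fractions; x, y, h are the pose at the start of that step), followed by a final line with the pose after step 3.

n=0: pose=(-7,-3,W); sL=200/113, sR=40/29; mL=-7420/3277, mR=8060/3277; mL+mR=640/3277 → advance +1; mR−mL=15480/3277 → turn +1·90°
n=1: pose=(-8,-3,S); sL=100/49, sR=20/13; mL=-1630/637, mR=1790/637; mL+mR=160/637 → advance +1; mR−mL=3420/637 → turn +1·90°
n=2: pose=(-8,-4,E); sL=200/113, sR=40/17; mL=-6220/1921, mR=5660/1921; mL+mR=-560/1921 → advance -1; mR−mL=11880/1921 → turn +1·90°
n=3: pose=(-9,-4,N); sL=50/41, sR=25/16; mL=-1425/656, mR=2625/1312; mL+mR=-225/1312 → advance -1; mR−mL=5475/1312 → turn +1·90°

0 200/113 40/29 -7420/3277 8060/3277 -7 -3 W
1 100/49 20/13 -1630/637 1790/637 -8 -3 S
2 200/113 40/17 -6220/1921 5660/1921 -8 -4 E
3 50/41 25/16 -1425/656 2625/1312 -9 -4 N
final -9 -5 W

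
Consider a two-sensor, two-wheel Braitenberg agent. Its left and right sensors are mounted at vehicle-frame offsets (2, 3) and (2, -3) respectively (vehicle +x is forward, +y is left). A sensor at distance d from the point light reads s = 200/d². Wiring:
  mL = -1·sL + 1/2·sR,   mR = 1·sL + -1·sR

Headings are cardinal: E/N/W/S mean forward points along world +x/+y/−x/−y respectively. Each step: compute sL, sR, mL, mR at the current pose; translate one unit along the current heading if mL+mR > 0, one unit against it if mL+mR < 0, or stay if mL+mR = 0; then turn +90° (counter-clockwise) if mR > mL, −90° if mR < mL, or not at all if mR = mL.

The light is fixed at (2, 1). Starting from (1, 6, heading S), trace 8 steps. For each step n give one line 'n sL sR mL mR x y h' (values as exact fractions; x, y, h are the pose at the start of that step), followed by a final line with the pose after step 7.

n=0: pose=(1,6,S); sL=200/13, sR=8; mL=-148/13, mR=96/13; mL+mR=-4 → advance -1; mR−mL=244/13 → turn +1·90°
n=1: pose=(1,7,E); sL=100/41, sR=20; mL=310/41, mR=-720/41; mL+mR=-10 → advance -1; mR−mL=-1030/41 → turn -1·90°
n=2: pose=(0,7,S); sL=200/17, sR=200/41; mL=-6500/697, mR=4800/697; mL+mR=-100/41 → advance -1; mR−mL=11300/697 → turn +1·90°
n=3: pose=(0,8,E); sL=2, sR=25/2; mL=17/4, mR=-21/2; mL+mR=-25/4 → advance -1; mR−mL=-59/4 → turn -1·90°
n=4: pose=(-1,8,S); sL=8, sR=200/61; mL=-388/61, mR=288/61; mL+mR=-100/61 → advance -1; mR−mL=676/61 → turn +1·90°
n=5: pose=(-1,9,E); sL=100/61, sR=100/13; mL=1750/793, mR=-4800/793; mL+mR=-50/13 → advance -1; mR−mL=-6550/793 → turn -1·90°
n=6: pose=(-2,9,S); sL=200/37, sR=40/17; mL=-2660/629, mR=1920/629; mL+mR=-20/17 → advance -1; mR−mL=4580/629 → turn +1·90°
n=7: pose=(-2,10,E); sL=50/37, sR=5; mL=85/74, mR=-135/37; mL+mR=-5/2 → advance -1; mR−mL=-355/74 → turn -1·90°

0 200/13 8 -148/13 96/13 1 6 S
1 100/41 20 310/41 -720/41 1 7 E
2 200/17 200/41 -6500/697 4800/697 0 7 S
3 2 25/2 17/4 -21/2 0 8 E
4 8 200/61 -388/61 288/61 -1 8 S
5 100/61 100/13 1750/793 -4800/793 -1 9 E
6 200/37 40/17 -2660/629 1920/629 -2 9 S
7 50/37 5 85/74 -135/37 -2 10 E
final -3 10 S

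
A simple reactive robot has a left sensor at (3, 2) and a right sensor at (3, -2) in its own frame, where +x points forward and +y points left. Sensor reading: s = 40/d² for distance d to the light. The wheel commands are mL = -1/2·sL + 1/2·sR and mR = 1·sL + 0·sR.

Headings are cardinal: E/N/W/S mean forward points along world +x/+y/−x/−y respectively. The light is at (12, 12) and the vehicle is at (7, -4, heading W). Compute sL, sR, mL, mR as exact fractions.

10/97 2/13 32/1261 10/97

left sensor world pos  = (4, -6); dL² = 388
right sensor world pos = (4, -2); dR² = 260
sL = 40/388 = 10/97
sR = 40/260 = 2/13
mL = -1/2·sL + 1/2·sR = 32/1261
mR = 1·sL + 0·sR = 10/97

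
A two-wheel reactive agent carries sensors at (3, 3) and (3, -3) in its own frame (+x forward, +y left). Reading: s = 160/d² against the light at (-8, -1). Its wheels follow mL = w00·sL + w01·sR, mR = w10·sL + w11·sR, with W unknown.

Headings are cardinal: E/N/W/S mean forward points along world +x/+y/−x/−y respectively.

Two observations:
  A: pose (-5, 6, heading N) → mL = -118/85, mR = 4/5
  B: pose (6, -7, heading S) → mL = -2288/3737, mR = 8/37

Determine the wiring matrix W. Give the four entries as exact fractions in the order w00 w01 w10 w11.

-1/2 -1/2 1/2 0

obs A: pose=(-5,6,N) → sL=8/5, sR=20/17, mL=-118/85, mR=4/5
obs B: pose=(6,-7,S) → sL=16/37, sR=80/101, mL=-2288/3737, mR=8/37
sensor matrix S = [[8/5, 20/17], [16/37, 80/101]]; det S = 48192/63529
solve [mL_A; mL_B] = S·[w00; w01] and [mR_A; mR_B] = S·[w10; w11]:
  w00 = -1/2, w01 = -1/2, w10 = 1/2, w11 = 0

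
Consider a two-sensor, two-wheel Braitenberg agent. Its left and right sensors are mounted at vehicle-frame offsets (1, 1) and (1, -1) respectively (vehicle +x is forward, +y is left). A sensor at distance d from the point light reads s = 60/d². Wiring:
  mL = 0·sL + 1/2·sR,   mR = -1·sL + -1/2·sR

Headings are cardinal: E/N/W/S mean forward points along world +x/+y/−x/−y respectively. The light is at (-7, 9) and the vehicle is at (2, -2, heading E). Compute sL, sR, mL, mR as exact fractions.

3/10 15/61 15/122 -129/305

left sensor world pos  = (3, -1); dL² = 200
right sensor world pos = (3, -3); dR² = 244
sL = 60/200 = 3/10
sR = 60/244 = 15/61
mL = 0·sL + 1/2·sR = 15/122
mR = -1·sL + -1/2·sR = -129/305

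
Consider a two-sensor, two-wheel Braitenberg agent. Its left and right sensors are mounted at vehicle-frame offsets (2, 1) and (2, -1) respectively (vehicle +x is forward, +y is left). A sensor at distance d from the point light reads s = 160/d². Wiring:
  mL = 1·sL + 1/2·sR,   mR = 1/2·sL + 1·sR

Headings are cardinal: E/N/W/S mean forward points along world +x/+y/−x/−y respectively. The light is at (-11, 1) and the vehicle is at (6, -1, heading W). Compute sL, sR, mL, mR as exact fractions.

80/117 80/113 13720/13221 13880/13221

left sensor world pos  = (4, -2); dL² = 234
right sensor world pos = (4, 0); dR² = 226
sL = 160/234 = 80/117
sR = 160/226 = 80/113
mL = 1·sL + 1/2·sR = 13720/13221
mR = 1/2·sL + 1·sR = 13880/13221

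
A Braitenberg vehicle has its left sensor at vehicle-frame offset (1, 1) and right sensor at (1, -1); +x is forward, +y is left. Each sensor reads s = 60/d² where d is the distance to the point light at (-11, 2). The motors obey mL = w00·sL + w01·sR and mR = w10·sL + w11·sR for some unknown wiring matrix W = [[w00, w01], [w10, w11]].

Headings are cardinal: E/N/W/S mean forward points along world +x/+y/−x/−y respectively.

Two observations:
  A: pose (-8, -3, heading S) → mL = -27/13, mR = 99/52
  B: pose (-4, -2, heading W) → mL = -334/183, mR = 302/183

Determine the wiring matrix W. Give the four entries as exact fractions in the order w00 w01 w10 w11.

obs A: pose=(-8,-3,S) → sL=15/13, sR=3/2, mL=-27/13, mR=99/52
obs B: pose=(-4,-2,W) → sL=60/61, sR=4/3, mL=-334/183, mR=302/183
sensor matrix S = [[15/13, 3/2], [60/61, 4/3]]; det S = 50/793
solve [mL_A; mL_B] = S·[w00; w01] and [mR_A; mR_B] = S·[w10; w11]:
  w00 = -1/2, w01 = -1, w10 = 1, w11 = 1/2

-1/2 -1 1 1/2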